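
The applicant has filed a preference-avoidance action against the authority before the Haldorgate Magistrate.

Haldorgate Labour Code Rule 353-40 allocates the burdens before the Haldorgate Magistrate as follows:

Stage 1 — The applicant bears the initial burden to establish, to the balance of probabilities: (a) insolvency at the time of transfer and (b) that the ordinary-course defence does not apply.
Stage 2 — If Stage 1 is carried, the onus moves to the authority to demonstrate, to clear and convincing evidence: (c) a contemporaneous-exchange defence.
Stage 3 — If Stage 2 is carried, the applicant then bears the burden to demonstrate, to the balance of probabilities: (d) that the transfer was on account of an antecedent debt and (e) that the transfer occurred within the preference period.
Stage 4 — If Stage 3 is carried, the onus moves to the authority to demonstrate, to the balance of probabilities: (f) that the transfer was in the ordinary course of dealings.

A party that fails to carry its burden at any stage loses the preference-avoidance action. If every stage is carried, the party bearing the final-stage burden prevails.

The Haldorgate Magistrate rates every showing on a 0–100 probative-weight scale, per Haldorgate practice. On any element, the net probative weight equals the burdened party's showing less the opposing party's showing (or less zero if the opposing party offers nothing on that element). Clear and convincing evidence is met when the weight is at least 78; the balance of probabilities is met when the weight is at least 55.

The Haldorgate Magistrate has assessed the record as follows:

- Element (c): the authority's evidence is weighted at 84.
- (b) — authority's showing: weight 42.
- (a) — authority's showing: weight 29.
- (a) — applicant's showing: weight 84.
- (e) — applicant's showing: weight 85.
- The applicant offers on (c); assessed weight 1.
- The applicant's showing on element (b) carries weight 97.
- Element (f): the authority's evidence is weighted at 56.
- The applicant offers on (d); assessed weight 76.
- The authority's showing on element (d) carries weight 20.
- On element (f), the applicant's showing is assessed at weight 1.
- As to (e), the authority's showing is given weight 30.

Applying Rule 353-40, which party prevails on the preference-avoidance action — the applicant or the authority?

authority

Stage 1 (applicant, the balance of probabilities, weight is at least 55): (a) net 84−29=55 ≥ 55 — meets; (b) net 97−42=55 ≥ 55 — meets.
  All elements met. The burden passes to the authority.
Stage 2 (authority, clear and convincing evidence, weight is at least 78): (c) net 84−1=83 ≥ 78 — meets.
  Stage 2 carried; the burden shifts to the applicant.
Stage 3 (applicant, the balance of probabilities, weight is at least 55): (d) net 76−20=56 ≥ 55 — meets; (e) net 85−30=55 ≥ 55 — meets.
  All elements met. The burden passes to the authority.
Stage 4 (authority, the balance of probabilities, weight is at least 55): (f) net 56−1=55 ≥ 55 — meets.
  The authority carries the last stage.
All stages carried — the authority prevails.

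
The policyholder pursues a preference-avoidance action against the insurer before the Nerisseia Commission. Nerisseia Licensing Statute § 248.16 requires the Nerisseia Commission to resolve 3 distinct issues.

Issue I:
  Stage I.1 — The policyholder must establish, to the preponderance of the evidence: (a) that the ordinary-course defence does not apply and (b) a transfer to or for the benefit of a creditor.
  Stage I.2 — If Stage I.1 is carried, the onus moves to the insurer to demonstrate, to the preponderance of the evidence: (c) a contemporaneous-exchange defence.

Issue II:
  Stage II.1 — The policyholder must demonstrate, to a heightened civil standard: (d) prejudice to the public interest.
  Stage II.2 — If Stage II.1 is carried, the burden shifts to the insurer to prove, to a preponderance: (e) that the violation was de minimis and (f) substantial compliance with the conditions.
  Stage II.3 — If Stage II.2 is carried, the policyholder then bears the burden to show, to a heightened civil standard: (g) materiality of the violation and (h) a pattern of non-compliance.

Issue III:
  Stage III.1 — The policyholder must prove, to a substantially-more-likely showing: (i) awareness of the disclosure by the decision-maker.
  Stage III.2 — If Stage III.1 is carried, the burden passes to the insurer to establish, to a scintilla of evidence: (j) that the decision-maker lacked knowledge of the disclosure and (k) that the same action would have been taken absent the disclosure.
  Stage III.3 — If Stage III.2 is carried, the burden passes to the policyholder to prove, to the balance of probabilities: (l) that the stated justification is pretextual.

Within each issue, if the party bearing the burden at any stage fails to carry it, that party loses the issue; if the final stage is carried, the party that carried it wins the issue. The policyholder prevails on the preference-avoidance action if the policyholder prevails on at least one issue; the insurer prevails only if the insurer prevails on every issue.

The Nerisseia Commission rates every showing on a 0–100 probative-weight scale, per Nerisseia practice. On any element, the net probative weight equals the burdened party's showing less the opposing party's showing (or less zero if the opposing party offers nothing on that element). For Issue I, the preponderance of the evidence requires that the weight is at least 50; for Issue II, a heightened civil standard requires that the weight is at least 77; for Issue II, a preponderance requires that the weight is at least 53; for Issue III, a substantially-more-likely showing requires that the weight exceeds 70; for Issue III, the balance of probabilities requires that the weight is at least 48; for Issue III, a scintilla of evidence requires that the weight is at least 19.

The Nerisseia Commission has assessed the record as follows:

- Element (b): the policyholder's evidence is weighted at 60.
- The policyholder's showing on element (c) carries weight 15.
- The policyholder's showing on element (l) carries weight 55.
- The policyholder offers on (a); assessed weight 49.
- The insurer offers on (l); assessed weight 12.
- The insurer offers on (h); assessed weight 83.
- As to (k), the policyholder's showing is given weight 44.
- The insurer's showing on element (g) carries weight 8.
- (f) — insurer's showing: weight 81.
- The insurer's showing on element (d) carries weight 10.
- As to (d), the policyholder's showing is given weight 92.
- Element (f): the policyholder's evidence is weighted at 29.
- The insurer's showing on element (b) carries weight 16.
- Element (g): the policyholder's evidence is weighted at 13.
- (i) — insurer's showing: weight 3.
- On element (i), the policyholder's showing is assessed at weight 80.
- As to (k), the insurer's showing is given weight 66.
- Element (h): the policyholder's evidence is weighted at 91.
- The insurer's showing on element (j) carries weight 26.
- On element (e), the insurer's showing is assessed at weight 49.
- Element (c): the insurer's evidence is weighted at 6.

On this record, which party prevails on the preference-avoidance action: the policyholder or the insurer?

policyholder

— Issue I —
At Stage I.1 the policyholder must meet the preponderance of the evidence (weight is at least 50): on (a) the weight is 49, which does not reach 50, so (a) does not meet the standard; on (b) the weight is 60 less the opposing 16 gives net 44, < 50, so (b) does not meet the standard.
  Stage I.1 not carried; the policyholder fails its burden.
The insurer prevails on this issue.
— Issue II —
Stage II.1 — burden on policyholder; standard: a heightened civil standard (weight is at least 77).
    (d): 92 − 10 = 82 ≥ 77 [met]
  All elements met. The burden passes to the insurer.
Stage II.2 — burden on insurer; standard: a preponderance (weight is at least 53).
    (e): 49 < 53 [not met]
    (f): 81 − 29 = 52 < 53 [not met]
  Not every element is met, so the insurer fails to carry Stage II.2.
So the policyholder prevails on this issue.
— Issue III —
At Stage III.1 the policyholder must meet a substantially-more-likely showing (weight exceeds 70): on (i) the weight is 80 less the opposing 3 gives net 77, which does exceed 70, so (i) meets the standard.
  Stage III.1 carried; the burden shifts to the insurer.
At Stage III.2 the insurer must meet a scintilla of evidence (weight is at least 19): on (j) the weight is 26, which does reach 19, so (j) meets the standard; on (k) the weight is 66 less the opposing 44 gives net 22, ≥ 19, so (k) meets the standard.
  Stage III.2 carried; the burden shifts to the policyholder.
At Stage III.3 the policyholder must meet the balance of probabilities (weight is at least 48): on (l) the weight is 55 less the opposing 12 gives net 43, < 48, so (l) does not meet the standard.
  Stage III.3 not carried; the policyholder fails its burden.
The analysis ends at Stage III.3; the insurer prevails on this issue.
Per-issue: Issue I → insurer; Issue II → policyholder; Issue III → insurer. The policyholder must prevail on at least one issue; overall, the policyholder prevails.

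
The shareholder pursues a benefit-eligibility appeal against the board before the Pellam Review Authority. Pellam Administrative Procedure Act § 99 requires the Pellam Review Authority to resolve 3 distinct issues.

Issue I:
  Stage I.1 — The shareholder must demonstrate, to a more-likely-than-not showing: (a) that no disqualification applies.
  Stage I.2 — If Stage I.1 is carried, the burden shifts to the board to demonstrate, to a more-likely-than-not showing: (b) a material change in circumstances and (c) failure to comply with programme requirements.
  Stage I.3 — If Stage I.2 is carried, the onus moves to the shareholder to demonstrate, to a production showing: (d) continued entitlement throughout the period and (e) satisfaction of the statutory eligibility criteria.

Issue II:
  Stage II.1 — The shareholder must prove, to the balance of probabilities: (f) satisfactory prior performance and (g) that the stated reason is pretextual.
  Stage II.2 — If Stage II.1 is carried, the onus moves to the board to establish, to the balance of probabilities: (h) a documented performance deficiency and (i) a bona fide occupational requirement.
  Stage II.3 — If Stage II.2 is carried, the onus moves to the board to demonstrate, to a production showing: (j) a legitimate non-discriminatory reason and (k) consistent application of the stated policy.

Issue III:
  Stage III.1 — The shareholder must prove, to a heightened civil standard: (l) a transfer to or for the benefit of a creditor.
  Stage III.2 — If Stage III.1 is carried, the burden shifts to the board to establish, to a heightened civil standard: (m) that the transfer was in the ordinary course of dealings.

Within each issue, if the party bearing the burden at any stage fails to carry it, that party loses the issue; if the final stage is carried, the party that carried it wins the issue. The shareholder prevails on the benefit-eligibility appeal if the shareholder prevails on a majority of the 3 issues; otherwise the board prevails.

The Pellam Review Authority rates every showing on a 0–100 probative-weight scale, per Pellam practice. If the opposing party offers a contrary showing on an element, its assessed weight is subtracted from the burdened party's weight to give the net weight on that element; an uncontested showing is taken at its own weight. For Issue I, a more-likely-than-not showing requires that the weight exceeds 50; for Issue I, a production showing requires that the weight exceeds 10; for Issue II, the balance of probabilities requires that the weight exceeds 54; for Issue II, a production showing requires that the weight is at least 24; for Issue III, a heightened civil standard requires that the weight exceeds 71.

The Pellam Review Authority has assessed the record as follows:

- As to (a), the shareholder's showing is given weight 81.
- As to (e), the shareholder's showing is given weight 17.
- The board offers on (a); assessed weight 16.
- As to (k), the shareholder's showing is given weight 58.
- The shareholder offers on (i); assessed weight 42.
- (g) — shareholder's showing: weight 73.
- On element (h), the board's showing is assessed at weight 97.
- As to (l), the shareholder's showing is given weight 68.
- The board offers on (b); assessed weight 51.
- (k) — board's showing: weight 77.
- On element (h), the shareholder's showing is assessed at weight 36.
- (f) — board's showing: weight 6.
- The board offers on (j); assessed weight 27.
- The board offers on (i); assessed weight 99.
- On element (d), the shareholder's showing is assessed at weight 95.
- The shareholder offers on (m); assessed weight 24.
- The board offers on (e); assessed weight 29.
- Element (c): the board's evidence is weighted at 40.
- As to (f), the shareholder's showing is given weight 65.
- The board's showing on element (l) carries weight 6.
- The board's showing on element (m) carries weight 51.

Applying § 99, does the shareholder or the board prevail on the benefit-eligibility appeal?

— Issue I —
Stage I.1 — burden on shareholder; standard: a more-likely-than-not showing (weight exceeds 50).
    (a): 81 − 16 = 65 > 50 [met]
  All elements met. The burden passes to the board.
Stage I.2 — burden on board; standard: a more-likely-than-not showing (weight exceeds 50).
    (b): 51 > 50 [met]
    (c): 40 ≤ 50 [not met]
  Not every element is met, so the board fails to carry Stage I.2.
The analysis ends at Stage I.2; the shareholder prevails on this issue.
— Issue II —
Stage II.1 (shareholder, the balance of probabilities, weight exceeds 54): (f) net 65−6=59 > 54 — meets; (g) 73 > 54 — meets.
  The shareholder carries Stage II.1; the board now bears the burden.
Stage II.2 (board, the balance of probabilities, weight exceeds 54): (h) net 97−36=61 > 54 — meets; (i) net 99−42=57 > 54 — meets.
  Stage II.2 carried; the burden remains with the board.
Stage II.3 (board, a production showing, weight is at least 24): (j) 27 ≥ 24 — meets; (k) net 77−58=19 < 24 — fails.
  The board does not carry Stage II.3.
The analysis ends at Stage II.3; the shareholder prevails on this issue.
— Issue III —
Stage III.1 — burden on shareholder; standard: a heightened civil standard (weight exceeds 71).
    (l): 68 − 6 = 62 ≤ 71 [not met]
  Not every element is met, so the shareholder fails to carry Stage III.1.
The analysis ends at Stage III.1; the board prevails on this issue.
Per-issue: Issue I → shareholder; Issue II → shareholder; Issue III → board. The shareholder must prevail on a majority of issues; overall, the shareholder prevails.

shareholder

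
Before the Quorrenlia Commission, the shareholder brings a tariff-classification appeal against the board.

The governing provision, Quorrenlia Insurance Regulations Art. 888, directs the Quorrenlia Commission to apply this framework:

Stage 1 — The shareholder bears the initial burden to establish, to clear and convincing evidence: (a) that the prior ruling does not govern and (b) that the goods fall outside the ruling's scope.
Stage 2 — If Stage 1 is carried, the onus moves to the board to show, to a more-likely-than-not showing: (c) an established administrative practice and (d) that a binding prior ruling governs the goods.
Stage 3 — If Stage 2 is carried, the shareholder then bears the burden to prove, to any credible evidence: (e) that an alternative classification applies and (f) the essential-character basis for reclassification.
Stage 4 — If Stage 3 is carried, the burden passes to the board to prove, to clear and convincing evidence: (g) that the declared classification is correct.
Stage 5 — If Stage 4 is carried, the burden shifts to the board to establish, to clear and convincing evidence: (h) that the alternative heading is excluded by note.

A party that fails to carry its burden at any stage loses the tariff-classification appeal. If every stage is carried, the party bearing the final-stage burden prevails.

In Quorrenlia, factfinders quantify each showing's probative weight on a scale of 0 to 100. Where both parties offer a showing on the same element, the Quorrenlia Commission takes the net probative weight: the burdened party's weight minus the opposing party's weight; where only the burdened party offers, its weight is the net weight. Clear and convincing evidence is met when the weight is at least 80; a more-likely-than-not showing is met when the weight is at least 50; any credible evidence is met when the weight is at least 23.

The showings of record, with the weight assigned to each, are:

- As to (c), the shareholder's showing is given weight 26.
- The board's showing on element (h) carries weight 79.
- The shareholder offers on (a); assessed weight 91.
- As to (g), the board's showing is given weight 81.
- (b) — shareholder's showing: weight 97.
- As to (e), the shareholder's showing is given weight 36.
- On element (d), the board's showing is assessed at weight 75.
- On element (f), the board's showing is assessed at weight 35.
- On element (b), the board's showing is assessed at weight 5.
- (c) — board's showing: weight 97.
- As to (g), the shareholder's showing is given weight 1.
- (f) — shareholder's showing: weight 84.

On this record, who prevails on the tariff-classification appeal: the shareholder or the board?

shareholder

At Stage 1 the shareholder must meet clear and convincing evidence (weight is at least 80): on (a) the weight is 91, which does reach 80, so (a) meets the standard; on (b) the weight is 97 less the opposing 5 gives net 92, ≥ 80, so (b) meets the standard.
  Stage 1 is satisfied; the onus moves to the board.
At Stage 2 the board must meet a more-likely-than-not showing (weight is at least 50): on (c) the weight is 97 less the opposing 26 gives net 71, ≥ 50, so (c) meets the standard; on (d) the weight is 75, ≥ 50, so (d) meets the standard.
  Stage 2 is satisfied; the onus moves to the shareholder.
At Stage 3 the shareholder must meet any credible evidence (weight is at least 23): on (e) the weight is 36, ≥ 23, so (e) meets the standard; on (f) the weight is 84 less the opposing 35 gives net 49, which does reach 23, so (f) meets the standard.
  All elements met. The burden passes to the board.
At Stage 4 the board must meet clear and convincing evidence (weight is at least 80): on (g) the weight is 81 less the opposing 1 gives net 80, which does reach 80, so (g) meets the standard.
  All elements met. The board retains the burden for Stage 5.
At Stage 5 the board must meet clear and convincing evidence (weight is at least 80): on (h) the weight is 79, < 80, so (h) does not meet the standard.
  Not every element is met, so the board fails to carry Stage 5.
So the shareholder prevails.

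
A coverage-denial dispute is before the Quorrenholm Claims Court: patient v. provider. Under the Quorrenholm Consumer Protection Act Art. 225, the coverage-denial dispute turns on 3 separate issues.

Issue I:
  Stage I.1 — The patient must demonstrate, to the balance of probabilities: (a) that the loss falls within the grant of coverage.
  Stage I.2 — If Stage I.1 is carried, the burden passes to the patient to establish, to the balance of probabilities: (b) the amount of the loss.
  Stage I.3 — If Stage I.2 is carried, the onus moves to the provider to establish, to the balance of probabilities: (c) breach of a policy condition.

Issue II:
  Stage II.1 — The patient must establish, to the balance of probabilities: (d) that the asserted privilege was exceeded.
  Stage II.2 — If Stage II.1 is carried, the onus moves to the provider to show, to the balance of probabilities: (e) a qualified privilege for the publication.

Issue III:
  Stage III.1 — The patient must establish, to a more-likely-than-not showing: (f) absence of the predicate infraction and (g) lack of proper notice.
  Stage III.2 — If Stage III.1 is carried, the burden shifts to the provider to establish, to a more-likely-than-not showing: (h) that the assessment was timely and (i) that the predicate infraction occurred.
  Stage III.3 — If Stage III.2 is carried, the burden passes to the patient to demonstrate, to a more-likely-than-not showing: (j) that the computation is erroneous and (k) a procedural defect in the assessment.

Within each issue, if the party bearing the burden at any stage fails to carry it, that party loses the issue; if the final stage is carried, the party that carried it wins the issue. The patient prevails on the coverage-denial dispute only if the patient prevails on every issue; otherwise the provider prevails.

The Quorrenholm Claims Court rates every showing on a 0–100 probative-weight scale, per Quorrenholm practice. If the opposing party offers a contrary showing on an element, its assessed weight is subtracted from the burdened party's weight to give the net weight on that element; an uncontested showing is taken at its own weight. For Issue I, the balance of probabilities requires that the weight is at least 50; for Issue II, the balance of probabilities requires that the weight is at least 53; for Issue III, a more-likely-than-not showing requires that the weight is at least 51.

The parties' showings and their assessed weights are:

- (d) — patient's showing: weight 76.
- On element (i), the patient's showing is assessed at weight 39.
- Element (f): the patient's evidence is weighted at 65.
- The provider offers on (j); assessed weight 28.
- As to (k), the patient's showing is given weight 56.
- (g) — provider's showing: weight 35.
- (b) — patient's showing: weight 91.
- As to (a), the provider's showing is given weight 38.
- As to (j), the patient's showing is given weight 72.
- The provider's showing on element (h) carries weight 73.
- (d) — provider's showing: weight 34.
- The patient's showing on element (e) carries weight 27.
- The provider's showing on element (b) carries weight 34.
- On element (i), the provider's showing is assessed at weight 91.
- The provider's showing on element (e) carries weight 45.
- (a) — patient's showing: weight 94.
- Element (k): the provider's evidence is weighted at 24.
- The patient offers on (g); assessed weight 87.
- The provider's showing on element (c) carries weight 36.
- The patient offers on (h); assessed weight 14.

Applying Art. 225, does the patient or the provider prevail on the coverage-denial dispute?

— Issue I —
Stage I.1 (patient, the balance of probabilities, weight is at least 50): (a) net 94−38=56 ≥ 50 — meets.
  All elements met. The patient retains the burden for Stage I.2.
Stage I.2 (patient, the balance of probabilities, weight is at least 50): (b) net 91−34=57 ≥ 50 — meets.
  Stage I.2 is satisfied; the onus moves to the provider.
Stage I.3 (provider, the balance of probabilities, weight is at least 50): (c) 36 < 50 — fails.
  Stage I.3 not carried; the provider fails its burden.
So the patient prevails on this issue.
— Issue II —
Stage II.1 — burden on patient; standard: the balance of probabilities (weight is at least 53).
    (d): 76 − 34 = 42 < 53 [not met]
  The patient does not carry Stage II.1.
The provider prevails on this issue.
— Issue III —
At Stage III.1 the patient must meet a more-likely-than-not showing (weight is at least 51): on (f) the weight is 65, which does reach 51, so (f) meets the standard; on (g) the weight is 87 less the opposing 35 gives net 52, which does reach 51, so (g) meets the standard.
  All elements met. The burden passes to the provider.
At Stage III.2 the provider must meet a more-likely-than-not showing (weight is at least 51): on (h) the weight is 73 less the opposing 14 gives net 59, ≥ 51, so (h) meets the standard; on (i) the weight is 91 less the opposing 39 gives net 52, which does reach 51, so (i) meets the standard.
  Stage III.2 is satisfied; the onus moves to the patient.
At Stage III.3 the patient must meet a more-likely-than-not showing (weight is at least 51): on (j) the weight is 72 less the opposing 28 gives net 44, which does not reach 51, so (j) does not meet the standard; on (k) the weight is 56 less the opposing 24 gives net 32, which does not reach 51, so (k) does not meet the standard.
  Stage III.3 not carried; the patient fails its burden.
The provider prevails on this issue.
Per-issue: Issue I → patient; Issue II → provider; Issue III → provider. The patient must prevail on every issue; overall, the provider prevails.

provider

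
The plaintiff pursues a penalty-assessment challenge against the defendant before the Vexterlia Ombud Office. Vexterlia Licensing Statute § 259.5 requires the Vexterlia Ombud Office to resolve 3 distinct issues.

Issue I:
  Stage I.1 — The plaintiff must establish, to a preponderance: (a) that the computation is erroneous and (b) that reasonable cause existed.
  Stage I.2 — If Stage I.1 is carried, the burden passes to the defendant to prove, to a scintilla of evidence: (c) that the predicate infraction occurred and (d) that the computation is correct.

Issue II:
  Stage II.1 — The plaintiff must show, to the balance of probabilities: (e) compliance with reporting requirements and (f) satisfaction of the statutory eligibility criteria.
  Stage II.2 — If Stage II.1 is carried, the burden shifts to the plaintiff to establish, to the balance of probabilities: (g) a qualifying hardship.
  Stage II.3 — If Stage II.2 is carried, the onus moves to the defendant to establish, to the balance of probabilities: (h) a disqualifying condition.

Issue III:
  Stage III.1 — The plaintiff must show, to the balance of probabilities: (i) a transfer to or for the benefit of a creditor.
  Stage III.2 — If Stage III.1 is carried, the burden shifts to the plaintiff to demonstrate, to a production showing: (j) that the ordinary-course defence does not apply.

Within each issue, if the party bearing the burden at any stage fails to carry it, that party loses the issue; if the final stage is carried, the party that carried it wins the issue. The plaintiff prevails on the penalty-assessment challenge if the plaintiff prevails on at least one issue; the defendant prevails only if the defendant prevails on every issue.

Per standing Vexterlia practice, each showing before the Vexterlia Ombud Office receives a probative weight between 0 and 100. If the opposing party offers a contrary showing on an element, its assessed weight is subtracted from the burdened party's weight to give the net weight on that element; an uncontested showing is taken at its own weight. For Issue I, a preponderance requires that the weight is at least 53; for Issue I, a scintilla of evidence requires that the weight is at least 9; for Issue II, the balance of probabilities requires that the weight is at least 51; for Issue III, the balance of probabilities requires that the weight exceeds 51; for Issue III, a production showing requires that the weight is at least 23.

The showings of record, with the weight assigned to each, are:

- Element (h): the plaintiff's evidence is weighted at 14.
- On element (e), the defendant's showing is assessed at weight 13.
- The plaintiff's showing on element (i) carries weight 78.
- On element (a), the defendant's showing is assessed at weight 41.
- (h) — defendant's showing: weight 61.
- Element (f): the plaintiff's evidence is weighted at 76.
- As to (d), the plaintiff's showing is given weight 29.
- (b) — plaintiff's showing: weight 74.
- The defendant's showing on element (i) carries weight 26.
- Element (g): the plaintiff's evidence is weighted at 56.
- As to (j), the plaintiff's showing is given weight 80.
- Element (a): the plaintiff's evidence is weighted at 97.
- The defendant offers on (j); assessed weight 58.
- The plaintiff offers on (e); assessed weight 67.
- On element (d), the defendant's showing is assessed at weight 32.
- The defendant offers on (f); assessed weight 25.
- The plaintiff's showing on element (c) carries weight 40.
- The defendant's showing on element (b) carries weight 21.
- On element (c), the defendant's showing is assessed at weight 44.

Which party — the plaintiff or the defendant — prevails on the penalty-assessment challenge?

— Issue I —
Stage I.1 — burden on plaintiff; standard: a preponderance (weight is at least 53).
    (a): 97 − 41 = 56 ≥ 53 [met]
    (b): 74 − 21 = 53 ≥ 53 [met]
  All elements met. The burden passes to the defendant.
Stage I.2 — burden on defendant; standard: a scintilla of evidence (weight is at least 9).
    (c): 44 − 40 = 4 < 9 [not met]
    (d): 32 − 29 = 3 < 9 [not met]
  Stage I.2 not carried; the defendant fails its burden.
So the plaintiff prevails on this issue.
— Issue II —
At Stage II.1 the plaintiff must meet the balance of probabilities (weight is at least 51): on (e) the weight is 67 less the opposing 13 gives net 54, which does reach 51, so (e) meets the standard; on (f) the weight is 76 less the opposing 25 gives net 51, ≥ 51, so (f) meets the standard.
  Stage II.1 carried; the burden remains with the plaintiff.
At Stage II.2 the plaintiff must meet the balance of probabilities (weight is at least 51): on (g) the weight is 56, which does reach 51, so (g) meets the standard.
  The plaintiff carries Stage II.2; the defendant now bears the burden.
At Stage II.3 the defendant must meet the balance of probabilities (weight is at least 51): on (h) the weight is 61 less the opposing 14 gives net 47, < 51, so (h) does not meet the standard.
  Not every element is met, so the defendant fails to carry Stage II.3.
So the plaintiff prevails on this issue.
— Issue III —
Stage III.1 — burden on plaintiff; standard: the balance of probabilities (weight exceeds 51).
    (i): 78 − 26 = 52 > 51 [met]
  All elements met. The plaintiff retains the burden for Stage III.2.
Stage III.2 — burden on plaintiff; standard: a production showing (weight is at least 23).
    (j): 80 − 58 = 22 < 23 [not met]
  Stage III.2 not carried; the plaintiff fails its burden.
So the defendant prevails on this issue.
Per-issue: Issue I → plaintiff; Issue II → plaintiff; Issue III → defendant. The plaintiff must prevail on at least one issue; overall, the plaintiff prevails.

plaintiff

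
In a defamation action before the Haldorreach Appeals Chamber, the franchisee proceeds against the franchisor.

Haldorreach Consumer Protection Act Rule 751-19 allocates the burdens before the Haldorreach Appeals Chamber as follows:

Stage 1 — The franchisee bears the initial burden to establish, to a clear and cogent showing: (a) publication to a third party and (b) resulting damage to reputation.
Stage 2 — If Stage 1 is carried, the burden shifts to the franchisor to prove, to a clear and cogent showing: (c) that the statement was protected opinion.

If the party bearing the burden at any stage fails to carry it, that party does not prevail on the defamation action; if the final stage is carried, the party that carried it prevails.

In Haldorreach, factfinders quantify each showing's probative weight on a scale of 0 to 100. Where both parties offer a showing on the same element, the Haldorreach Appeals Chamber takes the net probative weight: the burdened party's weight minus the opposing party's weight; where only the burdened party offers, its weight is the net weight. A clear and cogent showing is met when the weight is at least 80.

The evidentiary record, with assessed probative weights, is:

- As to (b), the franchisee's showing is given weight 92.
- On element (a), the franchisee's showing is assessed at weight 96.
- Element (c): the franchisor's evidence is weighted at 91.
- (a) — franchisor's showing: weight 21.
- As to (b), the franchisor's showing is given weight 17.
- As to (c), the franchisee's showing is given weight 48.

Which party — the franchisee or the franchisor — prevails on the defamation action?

franchisor

At Stage 1 the franchisee must meet a clear and cogent showing (weight is at least 80): on (a) the weight is 96 less the opposing 21 gives net 75, < 80, so (a) does not meet the standard; on (b) the weight is 92 less the opposing 17 gives net 75, < 80, so (b) does not meet the standard.
  The franchisee does not carry Stage 1.
So the franchisor prevails.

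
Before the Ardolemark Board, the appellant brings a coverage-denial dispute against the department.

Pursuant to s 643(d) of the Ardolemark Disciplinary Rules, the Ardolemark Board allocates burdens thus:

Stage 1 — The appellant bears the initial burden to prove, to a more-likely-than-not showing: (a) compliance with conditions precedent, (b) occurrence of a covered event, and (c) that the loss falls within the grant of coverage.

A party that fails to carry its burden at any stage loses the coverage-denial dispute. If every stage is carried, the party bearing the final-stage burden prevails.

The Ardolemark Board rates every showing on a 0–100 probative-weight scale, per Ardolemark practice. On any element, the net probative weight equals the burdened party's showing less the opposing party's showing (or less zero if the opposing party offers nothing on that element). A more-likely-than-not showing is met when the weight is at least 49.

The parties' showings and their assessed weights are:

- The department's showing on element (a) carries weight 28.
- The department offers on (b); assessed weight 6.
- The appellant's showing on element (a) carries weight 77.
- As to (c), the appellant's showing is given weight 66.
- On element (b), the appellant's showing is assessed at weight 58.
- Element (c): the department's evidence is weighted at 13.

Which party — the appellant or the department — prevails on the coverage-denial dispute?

appellant

At Stage 1 the appellant must meet a more-likely-than-not showing (weight is at least 49): on (a) the weight is 77 less the opposing 28 gives net 49, ≥ 49, so (a) meets the standard; on (b) the weight is 58 less the opposing 6 gives net 52, ≥ 49, so (b) meets the standard; on (c) the weight is 66 less the opposing 13 gives net 53, ≥ 49, so (c) meets the standard.
  The appellant carries the last stage.
With every stage satisfied, the appellant prevails.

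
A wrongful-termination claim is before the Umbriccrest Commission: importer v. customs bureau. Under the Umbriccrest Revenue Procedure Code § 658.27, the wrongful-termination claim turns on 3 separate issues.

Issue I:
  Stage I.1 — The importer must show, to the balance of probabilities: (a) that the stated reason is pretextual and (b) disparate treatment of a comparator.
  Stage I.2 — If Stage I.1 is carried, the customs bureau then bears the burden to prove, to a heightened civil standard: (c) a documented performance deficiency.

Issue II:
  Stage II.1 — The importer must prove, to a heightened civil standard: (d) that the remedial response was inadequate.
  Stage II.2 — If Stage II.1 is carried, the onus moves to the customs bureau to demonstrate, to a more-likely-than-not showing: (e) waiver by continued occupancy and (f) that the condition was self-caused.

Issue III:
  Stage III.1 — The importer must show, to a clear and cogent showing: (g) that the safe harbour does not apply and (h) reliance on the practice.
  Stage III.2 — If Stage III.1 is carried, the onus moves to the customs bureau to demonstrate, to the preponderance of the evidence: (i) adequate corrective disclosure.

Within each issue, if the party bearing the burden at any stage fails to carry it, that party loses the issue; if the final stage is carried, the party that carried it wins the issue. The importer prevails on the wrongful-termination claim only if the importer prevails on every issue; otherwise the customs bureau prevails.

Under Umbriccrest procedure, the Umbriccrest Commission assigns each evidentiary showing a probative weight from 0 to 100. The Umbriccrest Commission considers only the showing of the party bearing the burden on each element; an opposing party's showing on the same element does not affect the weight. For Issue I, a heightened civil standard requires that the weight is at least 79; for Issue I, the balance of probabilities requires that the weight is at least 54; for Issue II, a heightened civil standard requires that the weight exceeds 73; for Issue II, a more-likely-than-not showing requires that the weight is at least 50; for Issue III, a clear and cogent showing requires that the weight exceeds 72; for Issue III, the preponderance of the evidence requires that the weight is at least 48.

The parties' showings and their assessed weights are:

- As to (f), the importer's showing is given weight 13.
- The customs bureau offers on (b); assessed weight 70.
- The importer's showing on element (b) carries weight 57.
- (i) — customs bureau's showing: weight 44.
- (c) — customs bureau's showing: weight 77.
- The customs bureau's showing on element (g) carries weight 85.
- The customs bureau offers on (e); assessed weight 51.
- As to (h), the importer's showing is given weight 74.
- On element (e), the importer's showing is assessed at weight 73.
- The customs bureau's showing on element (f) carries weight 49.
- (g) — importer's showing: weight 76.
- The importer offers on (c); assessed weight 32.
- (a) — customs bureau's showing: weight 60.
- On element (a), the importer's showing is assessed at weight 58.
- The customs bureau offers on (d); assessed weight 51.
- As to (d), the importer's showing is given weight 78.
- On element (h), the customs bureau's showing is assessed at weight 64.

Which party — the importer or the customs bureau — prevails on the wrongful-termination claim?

importer

— Issue I —
Stage I.1 (importer, the balance of probabilities, weight is at least 54): (a) 58 (customs bureau's 60 disregarded) ≥ 54 — meets; (b) 57 (customs bureau's 70 disregarded) ≥ 54 — meets.
  All elements met. The burden passes to the customs bureau.
Stage I.2 (customs bureau, a heightened civil standard, weight is at least 79): (c) 77 (importer's 32 disregarded) < 79 — fails.
  The customs bureau does not carry Stage I.2.
So the importer prevails on this issue.
— Issue II —
Stage II.1 (importer, a heightened civil standard, weight exceeds 73): (d) 78 (customs bureau's 51 disregarded) > 73 — meets.
  Stage II.1 carried; the burden shifts to the customs bureau.
Stage II.2 (customs bureau, a more-likely-than-not showing, weight is at least 50): (e) 51 (importer's 73 disregarded) ≥ 50 — meets; (f) 49 (importer's 13 disregarded) < 50 — fails.
  Not every element is met, so the customs bureau fails to carry Stage II.2.
The analysis ends at Stage II.2; the importer prevails on this issue.
— Issue III —
At Stage III.1 the importer must meet a clear and cogent showing (weight exceeds 72): on (g) the weight is 76 (the customs bureau's 85 is given no effect), > 72, so (g) meets the standard; on (h) the weight is 74 (the customs bureau's 64 is given no effect), > 72, so (h) meets the standard.
  The importer carries Stage III.1; the customs bureau now bears the burden.
At Stage III.2 the customs bureau must meet the preponderance of the evidence (weight is at least 48): on (i) the weight is 44, which does not reach 48, so (i) does not meet the standard.
  Not every element is met, so the customs bureau fails to carry Stage III.2.
So the importer prevails on this issue.
Per-issue: Issue I → importer; Issue II → importer; Issue III → importer. The importer must prevail on every issue; overall, the importer prevails.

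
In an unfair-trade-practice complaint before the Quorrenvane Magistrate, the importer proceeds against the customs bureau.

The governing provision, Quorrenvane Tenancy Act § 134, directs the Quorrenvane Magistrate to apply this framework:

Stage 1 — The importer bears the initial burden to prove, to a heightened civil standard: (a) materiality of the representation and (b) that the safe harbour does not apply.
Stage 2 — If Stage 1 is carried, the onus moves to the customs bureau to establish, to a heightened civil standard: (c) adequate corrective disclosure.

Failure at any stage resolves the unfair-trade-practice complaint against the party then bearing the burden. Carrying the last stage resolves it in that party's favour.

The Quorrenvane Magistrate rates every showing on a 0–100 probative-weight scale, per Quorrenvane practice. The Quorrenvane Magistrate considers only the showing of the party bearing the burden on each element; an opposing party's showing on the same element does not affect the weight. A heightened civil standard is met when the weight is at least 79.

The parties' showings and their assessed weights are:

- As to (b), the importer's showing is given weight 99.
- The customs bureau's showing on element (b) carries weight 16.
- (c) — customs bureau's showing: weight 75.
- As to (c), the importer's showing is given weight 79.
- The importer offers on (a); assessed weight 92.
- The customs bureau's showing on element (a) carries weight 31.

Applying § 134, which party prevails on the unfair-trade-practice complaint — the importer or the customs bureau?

importer

At Stage 1 the importer must meet a heightened civil standard (weight is at least 79): on (a) the weight is 92 (the customs bureau's 31 is given no effect), ≥ 79, so (a) meets the standard; on (b) the weight is 99 (the customs bureau's 16 is given no effect), ≥ 79, so (b) meets the standard.
  All elements met. The burden passes to the customs bureau.
At Stage 2 the customs bureau must meet a heightened civil standard (weight is at least 79): on (c) the weight is 75 (the importer's 79 is given no effect), < 79, so (c) does not meet the standard.
  The customs bureau does not carry Stage 2.
So the importer prevails.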